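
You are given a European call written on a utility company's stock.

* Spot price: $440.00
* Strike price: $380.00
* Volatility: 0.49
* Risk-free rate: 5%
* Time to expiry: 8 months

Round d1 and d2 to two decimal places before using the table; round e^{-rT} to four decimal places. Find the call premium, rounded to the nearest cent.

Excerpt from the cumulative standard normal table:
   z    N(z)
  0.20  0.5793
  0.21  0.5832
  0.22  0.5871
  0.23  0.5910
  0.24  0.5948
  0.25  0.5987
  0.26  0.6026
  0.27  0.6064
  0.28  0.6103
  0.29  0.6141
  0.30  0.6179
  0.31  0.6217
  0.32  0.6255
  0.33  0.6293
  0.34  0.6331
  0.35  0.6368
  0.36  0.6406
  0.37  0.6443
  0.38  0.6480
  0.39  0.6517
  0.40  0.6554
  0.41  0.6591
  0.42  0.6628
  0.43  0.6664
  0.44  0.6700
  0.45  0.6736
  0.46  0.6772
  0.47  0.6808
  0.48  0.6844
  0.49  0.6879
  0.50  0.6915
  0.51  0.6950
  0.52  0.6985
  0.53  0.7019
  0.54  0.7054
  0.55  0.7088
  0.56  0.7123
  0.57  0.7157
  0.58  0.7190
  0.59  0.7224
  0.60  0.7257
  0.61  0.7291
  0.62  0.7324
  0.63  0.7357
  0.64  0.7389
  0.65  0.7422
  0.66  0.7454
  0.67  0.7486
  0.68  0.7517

$106.52

T = 0.6667;  σ√T = 0.4001
ln(S/K) + (r + σ²/2)T = ln(440/380) + (0.05 + 0.49²/2)·0.6667 = 0.1466 + 0.1134 = 0.2600
d₁ = 0.2600 / 0.4001 = 0.6498 which rounds to 0.65
d₂ = d₁ − σ√T = 0.6498 − 0.4001 = 0.2497 which rounds to 0.25
e^(−rT) = e^(−0.05·0.6667) = 0.9672
N(d₁) = N(0.65) = 0.7422;  N(d₂) = N(0.25) = 0.5987
C = 440·0.7422 − 380·0.9672·0.5987 = 326.5680 − 220.0438 = 106.5242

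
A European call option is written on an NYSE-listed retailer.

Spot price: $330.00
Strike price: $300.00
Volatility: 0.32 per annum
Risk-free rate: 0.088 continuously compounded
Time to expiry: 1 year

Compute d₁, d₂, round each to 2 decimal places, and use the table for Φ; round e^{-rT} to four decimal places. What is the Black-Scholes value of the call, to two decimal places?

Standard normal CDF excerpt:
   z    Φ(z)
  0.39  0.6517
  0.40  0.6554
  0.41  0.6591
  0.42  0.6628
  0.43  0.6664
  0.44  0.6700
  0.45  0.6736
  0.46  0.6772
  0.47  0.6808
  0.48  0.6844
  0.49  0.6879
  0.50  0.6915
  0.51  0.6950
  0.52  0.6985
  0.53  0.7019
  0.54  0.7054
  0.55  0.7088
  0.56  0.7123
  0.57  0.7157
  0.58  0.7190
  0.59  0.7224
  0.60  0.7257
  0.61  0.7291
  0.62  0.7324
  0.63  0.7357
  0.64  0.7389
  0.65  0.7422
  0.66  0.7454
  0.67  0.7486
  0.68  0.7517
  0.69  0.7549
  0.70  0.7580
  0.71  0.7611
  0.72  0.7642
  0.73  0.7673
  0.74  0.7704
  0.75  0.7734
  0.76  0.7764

σ√T = 0.32 × 1.0000 = 0.3200
d₁ = [ln(330/300) + (0.088 + 0.32²/2)·1] / 0.3200 = [0.0953 + 0.1392] / 0.3200 = 0.7328 → 0.73
d₂ = d₁ − σ√T = 0.7328 − 0.3200 = 0.4128 → 0.41
e^(−rT) = e^(−0.088·1) = 0.9158
N(d₁) = N(0.73) = 0.7673;  N(d₂) = N(0.41) = 0.6591
C = 330·0.7673 − 300·0.9158·0.6591 = 253.2090 − 181.0811 = 72.1279

$72.13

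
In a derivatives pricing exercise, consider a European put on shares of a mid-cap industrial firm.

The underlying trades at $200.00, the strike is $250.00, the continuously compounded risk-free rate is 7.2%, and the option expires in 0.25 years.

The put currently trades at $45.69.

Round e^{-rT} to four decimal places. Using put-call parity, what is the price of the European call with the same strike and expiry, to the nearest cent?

e^(−rT) = e^(−0.072·0.25) = 0.9822
Put-call parity: C − P = S − K·e^(−rT) = 200 − 250·0.9822 = 200 − 245.5500 = -45.5500
C = P + (C − P) = 45.69 + (-45.5500) = 0.1400

$0.14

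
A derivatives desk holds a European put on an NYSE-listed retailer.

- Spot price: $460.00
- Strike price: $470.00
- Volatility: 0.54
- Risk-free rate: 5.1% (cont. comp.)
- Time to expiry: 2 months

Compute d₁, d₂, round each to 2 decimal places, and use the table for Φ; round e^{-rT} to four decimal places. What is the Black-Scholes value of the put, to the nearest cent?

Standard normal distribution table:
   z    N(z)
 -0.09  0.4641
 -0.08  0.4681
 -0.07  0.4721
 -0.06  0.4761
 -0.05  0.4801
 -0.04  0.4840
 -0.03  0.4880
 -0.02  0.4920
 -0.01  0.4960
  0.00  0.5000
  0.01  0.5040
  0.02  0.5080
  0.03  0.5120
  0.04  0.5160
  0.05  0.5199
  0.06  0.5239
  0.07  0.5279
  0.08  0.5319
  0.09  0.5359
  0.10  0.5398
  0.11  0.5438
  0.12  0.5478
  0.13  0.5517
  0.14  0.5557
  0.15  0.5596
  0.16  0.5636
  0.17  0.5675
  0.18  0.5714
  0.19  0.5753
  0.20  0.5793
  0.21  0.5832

$43.61

σ√T = 0.54 × 0.4082 = 0.2205
d₁ = [ln(460/470) + (0.051 + ½·0.54²)·0.1667] / (σ√T) = (-0.0215 + 0.0328) / 0.2205 = 0.0512 ≈ 0.05
d₂ = 0.0512 − 0.2205 = -0.1692 ≈ -0.17
e^(−rT) = e^(−0.051·0.1667) = 0.9915
P = 470·0.9915·N(0.17) − 460·N(-0.05) = 470·0.9915·0.5675 − 460·0.4801 = 264.4578 − 220.8460 = 43.6118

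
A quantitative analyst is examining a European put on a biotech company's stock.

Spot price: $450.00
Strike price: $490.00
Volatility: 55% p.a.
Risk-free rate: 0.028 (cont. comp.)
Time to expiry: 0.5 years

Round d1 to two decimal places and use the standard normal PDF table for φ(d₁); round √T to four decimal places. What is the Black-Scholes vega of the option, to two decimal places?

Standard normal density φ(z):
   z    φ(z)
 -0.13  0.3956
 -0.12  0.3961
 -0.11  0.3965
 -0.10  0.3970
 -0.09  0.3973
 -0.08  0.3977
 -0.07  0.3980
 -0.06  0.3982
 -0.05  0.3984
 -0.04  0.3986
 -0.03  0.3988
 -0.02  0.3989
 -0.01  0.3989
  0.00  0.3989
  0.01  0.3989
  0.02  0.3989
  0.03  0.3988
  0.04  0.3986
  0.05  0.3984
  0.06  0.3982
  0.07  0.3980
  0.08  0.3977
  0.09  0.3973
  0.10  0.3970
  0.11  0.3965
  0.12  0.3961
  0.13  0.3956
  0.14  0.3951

T = 0.5;  σ√T = 0.3889
ln(S/K) + (r + σ²/2)T = ln(450/490) + (0.028 + 0.55²/2)·0.5 = -0.0852 + 0.0896 = 0.0045
d₁ = 0.0045 / 0.3889 = 0.0115 ≈ 0.01
√T = √0.5 = 0.7071
φ(d₁) = φ(0.01) = 0.3989
vega = S·φ(d₁)·√T = 450·0.3989·0.7071 = 126.9280
(Vega is the same for a European call and put with the same parameters.)

126.93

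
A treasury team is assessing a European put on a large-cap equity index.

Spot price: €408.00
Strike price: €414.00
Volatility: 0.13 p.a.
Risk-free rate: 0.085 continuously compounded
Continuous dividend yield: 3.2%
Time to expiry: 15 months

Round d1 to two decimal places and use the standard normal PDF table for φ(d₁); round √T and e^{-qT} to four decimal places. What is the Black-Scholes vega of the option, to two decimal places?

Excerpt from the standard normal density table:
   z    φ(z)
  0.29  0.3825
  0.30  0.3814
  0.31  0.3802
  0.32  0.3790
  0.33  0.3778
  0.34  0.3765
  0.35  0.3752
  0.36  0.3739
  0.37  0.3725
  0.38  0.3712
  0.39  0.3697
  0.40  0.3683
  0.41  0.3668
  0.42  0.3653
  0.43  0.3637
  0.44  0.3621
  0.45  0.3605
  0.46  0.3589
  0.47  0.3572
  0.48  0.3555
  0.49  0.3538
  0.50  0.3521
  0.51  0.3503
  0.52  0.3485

T = 1.25;  σ√T = 0.1453
d₁ = [ln(408/414) + (0.085 − 0.032 + 0.13²/2)·1.25] / 0.1453 = [-0.0146 + 0.0768] / 0.1453 = 0.4280 ≈ 0.43
√T = √1.25 = 1.1180
φ(d₁) = φ(0.43) = 0.3637
e^(−qT) = e^(−0.032·1.25) = 0.9608
vega = S·e^(−qT)·φ(d₁)·√T = 408·0.9608·0.3637·1.1180 = 159.3963
(The call has the same vega.)

159.40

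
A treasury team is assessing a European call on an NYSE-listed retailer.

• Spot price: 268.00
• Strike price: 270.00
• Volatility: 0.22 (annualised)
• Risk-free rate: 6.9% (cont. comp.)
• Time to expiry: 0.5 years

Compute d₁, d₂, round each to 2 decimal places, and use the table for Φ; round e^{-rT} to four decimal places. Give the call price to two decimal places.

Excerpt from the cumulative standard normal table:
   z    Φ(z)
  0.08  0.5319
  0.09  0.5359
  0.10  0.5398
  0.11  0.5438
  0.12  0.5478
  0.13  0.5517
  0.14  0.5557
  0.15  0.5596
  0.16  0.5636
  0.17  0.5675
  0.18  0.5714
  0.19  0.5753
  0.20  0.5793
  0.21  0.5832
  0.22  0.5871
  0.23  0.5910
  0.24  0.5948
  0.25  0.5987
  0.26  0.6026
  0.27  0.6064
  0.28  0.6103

T = 0.5;  σ√T = 0.1556
d₁ = [ln(268/270) + (0.069 + 0.22²/2)·0.5] / 0.1556 = [-0.0074 + 0.0466] / 0.1556 = 0.2518 ≈ 0.25
d₂ = d₁ − σ√T = 0.2518 − 0.1556 = 0.0962 ≈ 0.10
e^(−rT) = e^(−0.069·0.5) = 0.9661
C = 268·N(0.25) − 270·0.9661·N(0.10) = 268·0.5987 − 270·0.9661·0.5398 = 160.4516 − 140.8052 = 19.6464

19.65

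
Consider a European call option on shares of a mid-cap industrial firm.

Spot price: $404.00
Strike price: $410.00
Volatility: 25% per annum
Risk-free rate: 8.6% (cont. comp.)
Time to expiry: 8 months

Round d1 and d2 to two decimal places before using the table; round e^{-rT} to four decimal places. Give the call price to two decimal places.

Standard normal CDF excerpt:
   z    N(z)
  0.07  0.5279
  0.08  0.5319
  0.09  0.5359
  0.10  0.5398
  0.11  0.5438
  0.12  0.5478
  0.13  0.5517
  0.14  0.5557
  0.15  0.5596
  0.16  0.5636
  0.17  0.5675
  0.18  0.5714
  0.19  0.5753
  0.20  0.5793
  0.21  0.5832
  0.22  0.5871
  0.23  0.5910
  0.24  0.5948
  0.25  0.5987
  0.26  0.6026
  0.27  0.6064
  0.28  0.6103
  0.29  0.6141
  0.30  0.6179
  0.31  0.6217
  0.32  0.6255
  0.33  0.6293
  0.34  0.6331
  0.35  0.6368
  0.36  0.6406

$40.63

σ√T = 0.25 × 0.8165 = 0.2041
ln(S/K) + (r + σ²/2)T = ln(404/410) + (0.086 + 0.25²/2)·0.6667 = -0.0147 + 0.0782 = 0.0634
d₁ = 0.0634 / 0.2041 = 0.3107 which rounds to 0.31
d₂ = d₁ − σ√T = 0.3107 − 0.2041 = 0.1066 which rounds to 0.11
e^(−rT) = e^(−0.086·0.6667) = 0.9443
N(d₁) = N(0.31) = 0.6217;  N(d₂) = N(0.11) = 0.5438
C = 404·0.6217 − 410·0.9443·0.5438 = 251.1668 − 210.5392 = 40.6276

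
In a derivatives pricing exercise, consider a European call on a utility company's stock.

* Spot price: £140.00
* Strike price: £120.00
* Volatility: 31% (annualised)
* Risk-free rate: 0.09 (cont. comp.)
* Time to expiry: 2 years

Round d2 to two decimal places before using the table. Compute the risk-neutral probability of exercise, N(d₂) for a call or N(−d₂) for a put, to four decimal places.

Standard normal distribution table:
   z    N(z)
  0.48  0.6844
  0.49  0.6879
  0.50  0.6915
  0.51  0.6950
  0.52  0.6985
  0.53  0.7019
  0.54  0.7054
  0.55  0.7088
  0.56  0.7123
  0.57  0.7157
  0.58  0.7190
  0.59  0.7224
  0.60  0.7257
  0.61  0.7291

σ√T = 0.31·√2 = 0.4384
d₁ = [ln(140/120) + (0.09 + ½·0.31²)·2] / (σ√T) = (0.1542 + 0.2761) / 0.4384 = 0.9814 ⇒ 0.98
d₂ = 0.9814 − 0.4384 = 0.5430 ⇒ 0.54
Pr(exercise) under Q = N(d₂) = 0.7054

0.7054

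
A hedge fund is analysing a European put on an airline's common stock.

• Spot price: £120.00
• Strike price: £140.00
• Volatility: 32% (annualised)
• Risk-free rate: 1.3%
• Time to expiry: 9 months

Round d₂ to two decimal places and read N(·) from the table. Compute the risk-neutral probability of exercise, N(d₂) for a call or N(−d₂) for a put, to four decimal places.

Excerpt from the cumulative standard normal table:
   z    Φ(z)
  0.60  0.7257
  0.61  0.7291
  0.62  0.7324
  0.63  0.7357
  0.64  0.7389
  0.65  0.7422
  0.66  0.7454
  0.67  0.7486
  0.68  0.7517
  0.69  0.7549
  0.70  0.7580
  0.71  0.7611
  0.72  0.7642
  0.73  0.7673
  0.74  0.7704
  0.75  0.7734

0.7454

σ√T = 0.32·√0.75 = 0.2771
d₁ = [ln(120/140) + (0.013 + 0.32²/2)·0.75] / 0.2771 = [-0.1542 + 0.0482] / 0.2771 = -0.3825 ⇒ -0.38
d₂ = d₁ − σ√T = -0.3825 − 0.2771 = -0.6596 ⇒ -0.66
Risk-neutral Pr[S_T < K] = N(−d₂) = N(0.66) = 0.7454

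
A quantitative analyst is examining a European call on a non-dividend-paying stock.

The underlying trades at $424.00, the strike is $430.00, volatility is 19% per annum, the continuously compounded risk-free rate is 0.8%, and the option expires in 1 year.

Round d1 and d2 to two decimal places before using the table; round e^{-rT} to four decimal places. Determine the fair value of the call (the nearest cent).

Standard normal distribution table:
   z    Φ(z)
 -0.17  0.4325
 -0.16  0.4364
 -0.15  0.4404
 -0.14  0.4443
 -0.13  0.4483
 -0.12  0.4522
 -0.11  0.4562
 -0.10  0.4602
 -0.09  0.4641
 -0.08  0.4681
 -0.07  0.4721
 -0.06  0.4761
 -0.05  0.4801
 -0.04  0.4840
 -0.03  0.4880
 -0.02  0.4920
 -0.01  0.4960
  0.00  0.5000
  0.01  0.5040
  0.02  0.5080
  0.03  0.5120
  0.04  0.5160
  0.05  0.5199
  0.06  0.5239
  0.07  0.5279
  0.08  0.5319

σ√T = 0.19 × 1.0000 = 0.1900
d₁ = [ln(424/430) + (0.008 + ½·0.19²)·1] / (σ√T) = (-0.0141 + 0.0261) / 0.1900 = 0.0631 → 0.06
d₂ = 0.0631 − 0.1900 = -0.1269 → -0.13
e^(−rT) = e^(−0.008·1) = 0.9920
N(d₁) = N(0.06) = 0.5239;  N(d₂) = N(-0.13) = 0.4483
C = 424·0.5239 − 430·0.9920·0.4483 = 222.1336 − 191.2268 = 30.9068

$30.91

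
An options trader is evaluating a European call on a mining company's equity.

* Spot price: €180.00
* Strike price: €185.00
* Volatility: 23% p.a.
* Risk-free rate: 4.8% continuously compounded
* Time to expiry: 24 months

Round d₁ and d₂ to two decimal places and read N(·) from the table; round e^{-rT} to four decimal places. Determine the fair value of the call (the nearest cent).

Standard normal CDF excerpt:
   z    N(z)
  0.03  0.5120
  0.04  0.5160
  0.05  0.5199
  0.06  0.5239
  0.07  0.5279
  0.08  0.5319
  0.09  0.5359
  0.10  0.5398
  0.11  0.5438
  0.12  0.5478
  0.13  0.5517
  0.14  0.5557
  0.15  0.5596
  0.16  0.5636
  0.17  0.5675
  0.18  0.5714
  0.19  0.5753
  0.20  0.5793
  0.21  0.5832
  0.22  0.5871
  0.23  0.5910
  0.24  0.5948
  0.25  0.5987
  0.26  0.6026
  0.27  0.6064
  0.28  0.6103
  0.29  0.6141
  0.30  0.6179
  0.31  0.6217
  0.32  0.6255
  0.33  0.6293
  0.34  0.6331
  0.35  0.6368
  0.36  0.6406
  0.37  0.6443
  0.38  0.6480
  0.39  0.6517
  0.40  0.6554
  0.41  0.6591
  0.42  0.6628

σ√T = 0.23 × 1.4142 = 0.3253
d₁ = [ln(180/185) + (0.048 + 0.23²/2)·2] / 0.3253 = [-0.0274 + 0.1489] / 0.3253 = 0.3735 ⇒ 0.37
d₂ = d₁ − σ√T = 0.3735 − 0.3253 = 0.0483 ⇒ 0.05
e^(−rT) = e^(−0.048·2) = 0.9085
N(d₁) = N(0.37) = 0.6443;  N(d₂) = N(0.05) = 0.5199
C = 180·0.6443 − 185·0.9085·0.5199 = 115.9740 − 87.3809 = 28.5931

€28.59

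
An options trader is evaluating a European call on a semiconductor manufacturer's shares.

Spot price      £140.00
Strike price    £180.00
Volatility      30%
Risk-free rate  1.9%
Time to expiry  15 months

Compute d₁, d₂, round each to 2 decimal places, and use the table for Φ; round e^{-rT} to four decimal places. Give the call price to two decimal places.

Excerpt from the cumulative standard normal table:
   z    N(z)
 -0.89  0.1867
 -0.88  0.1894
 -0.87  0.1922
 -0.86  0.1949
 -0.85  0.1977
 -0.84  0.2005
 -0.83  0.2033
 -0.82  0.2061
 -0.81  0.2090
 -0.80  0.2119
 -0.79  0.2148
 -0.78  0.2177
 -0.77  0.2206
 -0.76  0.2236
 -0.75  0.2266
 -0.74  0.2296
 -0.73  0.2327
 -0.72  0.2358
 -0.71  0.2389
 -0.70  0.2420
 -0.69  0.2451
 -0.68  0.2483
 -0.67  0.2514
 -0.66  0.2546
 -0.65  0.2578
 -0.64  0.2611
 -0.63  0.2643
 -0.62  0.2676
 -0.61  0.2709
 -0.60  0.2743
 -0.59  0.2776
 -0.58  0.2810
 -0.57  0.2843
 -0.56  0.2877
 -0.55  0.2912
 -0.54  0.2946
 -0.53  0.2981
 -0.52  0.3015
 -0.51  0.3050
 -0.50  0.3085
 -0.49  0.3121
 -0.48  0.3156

σ√T = 0.3 × 1.1180 = 0.3354
d₁ = [ln(140/180) + (0.019 + 0.3²/2)·1.25] / 0.3354 = [-0.2513 + 0.0800] / 0.3354 = -0.5108 → -0.51
d₂ = d₁ − σ√T = -0.5108 − 0.3354 = -0.8462 → -0.85
e^(−rT) = e^(−0.019·1.25) = 0.9765
C = 140·N(-0.51) − 180·0.9765·N(-0.85) = 140·0.3050 − 180·0.9765·0.1977 = 42.7000 − 34.7497 = 7.9503

£7.95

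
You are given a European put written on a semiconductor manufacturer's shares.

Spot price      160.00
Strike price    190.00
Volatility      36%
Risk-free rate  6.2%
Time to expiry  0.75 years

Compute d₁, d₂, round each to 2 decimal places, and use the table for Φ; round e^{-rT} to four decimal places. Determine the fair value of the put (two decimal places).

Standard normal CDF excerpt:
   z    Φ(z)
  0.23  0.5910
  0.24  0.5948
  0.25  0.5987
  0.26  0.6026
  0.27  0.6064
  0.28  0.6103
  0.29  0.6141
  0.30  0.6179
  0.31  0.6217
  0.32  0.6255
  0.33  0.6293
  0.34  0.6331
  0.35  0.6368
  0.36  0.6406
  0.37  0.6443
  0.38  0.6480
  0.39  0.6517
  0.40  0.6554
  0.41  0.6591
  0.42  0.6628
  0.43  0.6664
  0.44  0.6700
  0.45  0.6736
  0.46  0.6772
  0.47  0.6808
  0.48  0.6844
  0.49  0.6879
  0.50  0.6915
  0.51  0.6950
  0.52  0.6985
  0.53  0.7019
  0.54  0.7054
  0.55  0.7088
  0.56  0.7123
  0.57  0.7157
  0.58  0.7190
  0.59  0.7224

33.40

σ√T = 0.36 × 0.8660 = 0.3118
ln(S/K) + (r + σ²/2)T = ln(160/190) + (0.062 + 0.36²/2)·0.75 = -0.1719 + 0.0951 = -0.0768
d₁ = -0.0768 / 0.3118 = -0.2462 → -0.25
d₂ = d₁ − σ√T = -0.2462 − 0.3118 = -0.5579 → -0.56
exp(−rT) = exp(−0.062·0.75) = 0.9546
N(−d₂) = N(0.56) = 0.7123;  N(−d₁) = N(0.25) = 0.5987
P = 190·0.9546·0.7123 − 160·0.5987 = 129.1927 − 95.7920 = 33.4007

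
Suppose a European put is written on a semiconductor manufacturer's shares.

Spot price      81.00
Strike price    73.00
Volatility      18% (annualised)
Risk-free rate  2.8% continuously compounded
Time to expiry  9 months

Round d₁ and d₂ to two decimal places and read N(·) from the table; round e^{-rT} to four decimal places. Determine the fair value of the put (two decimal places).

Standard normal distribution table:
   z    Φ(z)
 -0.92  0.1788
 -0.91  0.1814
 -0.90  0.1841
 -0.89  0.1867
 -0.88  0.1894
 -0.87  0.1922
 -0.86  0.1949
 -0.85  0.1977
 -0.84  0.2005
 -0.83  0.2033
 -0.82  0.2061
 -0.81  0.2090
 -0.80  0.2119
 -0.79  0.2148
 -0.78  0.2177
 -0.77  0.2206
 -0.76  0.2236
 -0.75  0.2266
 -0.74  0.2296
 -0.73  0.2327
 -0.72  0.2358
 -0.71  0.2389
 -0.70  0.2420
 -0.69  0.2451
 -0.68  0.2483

σ√T = 0.18·√0.75 = 0.1559
d₁ = [ln(81/73) + (0.028 + ½·0.18²)·0.75] / (σ√T) = (0.1040 + 0.0331) / 0.1559 = 0.8798 → 0.88
d₂ = 0.8798 − 0.1559 = 0.7239 → 0.72
e^(−rT) = e^(−0.028·0.75) = 0.9792
P = 73·0.9792·N(-0.72) − 81·N(-0.88) = 73·0.9792·0.2358 − 81·0.1894 = 16.8554 − 15.3414 = 1.5140

1.51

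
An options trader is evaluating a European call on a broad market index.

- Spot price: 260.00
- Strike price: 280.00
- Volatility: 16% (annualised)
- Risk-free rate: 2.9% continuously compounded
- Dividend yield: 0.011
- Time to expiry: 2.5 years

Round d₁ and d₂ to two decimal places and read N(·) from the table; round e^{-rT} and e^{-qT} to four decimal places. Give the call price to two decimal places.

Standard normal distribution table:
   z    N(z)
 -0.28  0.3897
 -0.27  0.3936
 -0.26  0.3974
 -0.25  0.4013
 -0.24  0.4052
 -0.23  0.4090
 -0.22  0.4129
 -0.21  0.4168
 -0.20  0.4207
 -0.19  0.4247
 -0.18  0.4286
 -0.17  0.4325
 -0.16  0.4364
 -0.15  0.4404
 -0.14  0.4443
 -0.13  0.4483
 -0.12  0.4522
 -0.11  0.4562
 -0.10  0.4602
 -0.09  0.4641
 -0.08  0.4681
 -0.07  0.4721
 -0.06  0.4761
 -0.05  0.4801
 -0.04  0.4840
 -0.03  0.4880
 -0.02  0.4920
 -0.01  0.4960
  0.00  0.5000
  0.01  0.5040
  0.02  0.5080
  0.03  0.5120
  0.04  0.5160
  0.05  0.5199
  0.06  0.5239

21.96

σ√T = 0.16 × 1.5811 = 0.2530
d₁ = [ln(260/280) + (0.029 − 0.011 + 0.16²/2)·2.5] / 0.2530 = [-0.0741 + 0.0770] / 0.2530 = 0.0114 ≈ 0.01
d₂ = d₁ − σ√T = 0.0114 − 0.2530 = -0.2416 ≈ -0.24
e^(−qT) = e^(−0.011·2.5) = 0.9729;  e^(−rT) = e^(−0.029·2.5) = 0.9301
C = 260·0.9729·N(0.01) − 280·0.9301·N(-0.24) = 260·0.9729·0.5040 − 280·0.9301·0.4052 = 127.4888 − 105.5254 = 21.9634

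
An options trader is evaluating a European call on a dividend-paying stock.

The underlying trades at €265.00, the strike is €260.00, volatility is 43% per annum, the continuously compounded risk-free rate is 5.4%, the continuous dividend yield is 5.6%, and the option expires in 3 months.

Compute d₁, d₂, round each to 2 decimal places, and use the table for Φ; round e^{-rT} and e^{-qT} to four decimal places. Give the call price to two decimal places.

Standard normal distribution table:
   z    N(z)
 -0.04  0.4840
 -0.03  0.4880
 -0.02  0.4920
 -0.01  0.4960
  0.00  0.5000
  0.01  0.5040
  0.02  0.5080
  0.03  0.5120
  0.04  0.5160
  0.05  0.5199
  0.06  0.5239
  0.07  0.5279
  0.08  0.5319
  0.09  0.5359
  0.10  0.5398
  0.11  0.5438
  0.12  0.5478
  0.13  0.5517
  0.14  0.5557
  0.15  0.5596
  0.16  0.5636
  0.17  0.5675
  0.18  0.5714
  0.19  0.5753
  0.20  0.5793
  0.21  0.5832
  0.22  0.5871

σ√T = 0.43 × 0.5000 = 0.2150
d₁ = [ln(265/260) + (0.054 − 0.056 + ½·0.43²)·0.25] / (σ√T) = (0.0190 + 0.0226) / 0.2150 = 0.1938 ⇒ 0.19
d₂ = 0.1938 − 0.2150 = -0.0212 ⇒ -0.02
e^(−qT) = e^(−0.056·0.25) = 0.9861;  e^(−rT) = e^(−0.054·0.25) = 0.9866
N(d₁) = N(0.19) = 0.5753;  N(d₂) = N(-0.02) = 0.4920
C = 265·0.9861·0.5753 − 260·0.9866·0.4920 = 150.3354 − 126.2059 = 24.1295

€24.13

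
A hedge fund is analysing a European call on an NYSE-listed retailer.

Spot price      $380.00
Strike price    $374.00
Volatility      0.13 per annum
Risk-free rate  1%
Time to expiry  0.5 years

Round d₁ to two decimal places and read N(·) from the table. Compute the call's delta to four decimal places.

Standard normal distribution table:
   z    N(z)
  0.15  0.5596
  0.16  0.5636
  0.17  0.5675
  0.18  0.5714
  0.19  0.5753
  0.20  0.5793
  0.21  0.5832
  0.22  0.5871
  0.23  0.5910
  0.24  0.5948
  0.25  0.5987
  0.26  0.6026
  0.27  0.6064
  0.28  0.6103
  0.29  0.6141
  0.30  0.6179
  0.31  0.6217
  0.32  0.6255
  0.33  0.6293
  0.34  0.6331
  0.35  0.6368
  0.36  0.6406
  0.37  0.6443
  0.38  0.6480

σ√T = 0.13 × 0.7071 = 0.0919
d₁ = [ln(380/374) + (0.01 + 0.13²/2)·0.5] / 0.0919 = [0.0159 + 0.0092] / 0.0919 = 0.2735 ⇒ 0.27
N(d₁) = N(0.27) = 0.6064
Δ_call = N(d₁) = 0.6064

0.6064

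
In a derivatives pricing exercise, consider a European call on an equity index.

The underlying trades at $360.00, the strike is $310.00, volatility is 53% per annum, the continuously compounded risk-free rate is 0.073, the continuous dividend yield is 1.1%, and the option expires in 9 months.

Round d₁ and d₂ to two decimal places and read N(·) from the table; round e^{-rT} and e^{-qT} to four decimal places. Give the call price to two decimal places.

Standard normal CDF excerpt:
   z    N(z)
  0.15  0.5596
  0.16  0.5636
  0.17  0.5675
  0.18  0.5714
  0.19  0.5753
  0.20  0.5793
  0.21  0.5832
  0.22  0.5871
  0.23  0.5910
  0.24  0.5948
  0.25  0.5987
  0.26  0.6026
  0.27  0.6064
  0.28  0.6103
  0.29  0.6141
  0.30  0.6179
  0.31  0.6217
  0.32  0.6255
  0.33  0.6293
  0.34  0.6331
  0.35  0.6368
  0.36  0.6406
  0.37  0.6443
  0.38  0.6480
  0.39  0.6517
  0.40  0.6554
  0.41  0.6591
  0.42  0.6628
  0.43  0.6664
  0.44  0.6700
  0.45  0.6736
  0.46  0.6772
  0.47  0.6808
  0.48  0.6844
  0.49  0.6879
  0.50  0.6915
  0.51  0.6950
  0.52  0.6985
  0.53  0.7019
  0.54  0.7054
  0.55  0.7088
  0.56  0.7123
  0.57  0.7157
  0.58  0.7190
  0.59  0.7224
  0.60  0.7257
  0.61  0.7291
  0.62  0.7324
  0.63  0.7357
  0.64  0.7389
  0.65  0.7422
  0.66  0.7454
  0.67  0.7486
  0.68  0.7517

$96.13

T = 0.75;  σ√T = 0.4590
d₁ = [ln(360/310) + (0.073 − 0.011 + 0.53²/2)·0.75] / 0.4590 = [0.1495 + 0.1518] / 0.4590 = 0.6566 ⇒ 0.66
d₂ = d₁ − σ√T = 0.6566 − 0.4590 = 0.1976 ⇒ 0.20
e^(−qT) = e^(−0.011·0.75) = 0.9918;  e^(−rT) = e^(−0.073·0.75) = 0.9467
C = 360·0.9918·N(0.66) − 310·0.9467·N(0.20) = 360·0.9918·0.7454 − 310·0.9467·0.5793 = 266.1436 − 170.0112 = 96.1324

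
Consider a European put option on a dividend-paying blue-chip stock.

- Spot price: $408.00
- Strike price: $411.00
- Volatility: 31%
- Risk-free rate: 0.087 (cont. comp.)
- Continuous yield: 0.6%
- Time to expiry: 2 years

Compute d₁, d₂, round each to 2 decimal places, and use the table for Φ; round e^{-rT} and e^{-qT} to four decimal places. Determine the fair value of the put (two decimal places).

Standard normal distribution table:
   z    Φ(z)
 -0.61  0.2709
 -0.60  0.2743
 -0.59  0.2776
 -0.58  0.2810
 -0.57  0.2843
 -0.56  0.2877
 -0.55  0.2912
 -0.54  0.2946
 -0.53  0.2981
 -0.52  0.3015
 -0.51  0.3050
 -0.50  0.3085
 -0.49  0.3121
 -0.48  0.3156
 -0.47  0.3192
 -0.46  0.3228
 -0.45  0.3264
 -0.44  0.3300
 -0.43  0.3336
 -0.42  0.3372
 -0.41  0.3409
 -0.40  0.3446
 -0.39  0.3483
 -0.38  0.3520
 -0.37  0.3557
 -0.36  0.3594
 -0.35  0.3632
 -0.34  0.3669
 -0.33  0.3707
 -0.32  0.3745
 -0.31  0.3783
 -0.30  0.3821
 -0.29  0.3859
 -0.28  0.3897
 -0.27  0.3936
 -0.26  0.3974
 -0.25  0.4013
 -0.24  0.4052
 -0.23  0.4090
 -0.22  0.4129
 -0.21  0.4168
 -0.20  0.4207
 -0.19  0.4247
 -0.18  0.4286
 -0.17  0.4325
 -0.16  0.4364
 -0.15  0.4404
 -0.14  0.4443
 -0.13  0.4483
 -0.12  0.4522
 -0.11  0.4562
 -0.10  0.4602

$40.21

σ√T = 0.31 × 1.4142 = 0.4384
d₁ = [ln(408/411) + (0.087 − 0.006 + ½·0.31²)·2] / (σ√T) = (-0.0073 + 0.2581) / 0.4384 = 0.5720 ⇒ 0.57
d₂ = 0.5720 − 0.4384 = 0.1336 ⇒ 0.13
e^(−qT) = e^(−0.006·2) = 0.9881;  e^(−rT) = e^(−0.087·2) = 0.8403
N(−d₂) = N(-0.13) = 0.4483;  N(−d₁) = N(-0.57) = 0.2843
P = 411·0.8403·0.4483 − 408·0.9881·0.2843 = 154.8264 − 114.6141 = 40.2123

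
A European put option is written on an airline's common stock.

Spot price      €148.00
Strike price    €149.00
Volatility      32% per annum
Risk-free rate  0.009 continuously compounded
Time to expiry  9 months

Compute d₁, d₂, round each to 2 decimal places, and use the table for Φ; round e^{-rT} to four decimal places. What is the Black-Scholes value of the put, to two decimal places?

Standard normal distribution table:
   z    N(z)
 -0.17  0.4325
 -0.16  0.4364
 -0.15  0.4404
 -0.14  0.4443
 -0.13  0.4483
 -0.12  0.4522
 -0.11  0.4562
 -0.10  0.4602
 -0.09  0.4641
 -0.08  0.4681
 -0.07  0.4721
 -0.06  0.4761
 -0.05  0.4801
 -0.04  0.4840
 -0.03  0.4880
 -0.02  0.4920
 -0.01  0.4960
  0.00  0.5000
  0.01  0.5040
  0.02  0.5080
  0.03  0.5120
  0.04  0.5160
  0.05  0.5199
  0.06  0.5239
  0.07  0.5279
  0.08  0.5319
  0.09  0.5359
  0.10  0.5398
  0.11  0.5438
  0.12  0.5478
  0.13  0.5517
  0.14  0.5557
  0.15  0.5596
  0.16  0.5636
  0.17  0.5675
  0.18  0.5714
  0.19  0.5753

σ√T = 0.32·√0.75 = 0.2771
d₁ = [ln(148/149) + (0.009 + ½·0.32²)·0.75] / (σ√T) = (-0.0067 + 0.0452) / 0.2771 = 0.1386 which rounds to 0.14
d₂ = 0.1386 − 0.2771 = -0.1385 which rounds to -0.14
exp(−rT) = exp(−0.009·0.75) = 0.9933
N(−d₂) = N(0.14) = 0.5557;  N(−d₁) = N(-0.14) = 0.4443
P = 149·0.9933·0.5557 − 148·0.4443 = 82.2445 − 65.7564 = 16.4881

€16.49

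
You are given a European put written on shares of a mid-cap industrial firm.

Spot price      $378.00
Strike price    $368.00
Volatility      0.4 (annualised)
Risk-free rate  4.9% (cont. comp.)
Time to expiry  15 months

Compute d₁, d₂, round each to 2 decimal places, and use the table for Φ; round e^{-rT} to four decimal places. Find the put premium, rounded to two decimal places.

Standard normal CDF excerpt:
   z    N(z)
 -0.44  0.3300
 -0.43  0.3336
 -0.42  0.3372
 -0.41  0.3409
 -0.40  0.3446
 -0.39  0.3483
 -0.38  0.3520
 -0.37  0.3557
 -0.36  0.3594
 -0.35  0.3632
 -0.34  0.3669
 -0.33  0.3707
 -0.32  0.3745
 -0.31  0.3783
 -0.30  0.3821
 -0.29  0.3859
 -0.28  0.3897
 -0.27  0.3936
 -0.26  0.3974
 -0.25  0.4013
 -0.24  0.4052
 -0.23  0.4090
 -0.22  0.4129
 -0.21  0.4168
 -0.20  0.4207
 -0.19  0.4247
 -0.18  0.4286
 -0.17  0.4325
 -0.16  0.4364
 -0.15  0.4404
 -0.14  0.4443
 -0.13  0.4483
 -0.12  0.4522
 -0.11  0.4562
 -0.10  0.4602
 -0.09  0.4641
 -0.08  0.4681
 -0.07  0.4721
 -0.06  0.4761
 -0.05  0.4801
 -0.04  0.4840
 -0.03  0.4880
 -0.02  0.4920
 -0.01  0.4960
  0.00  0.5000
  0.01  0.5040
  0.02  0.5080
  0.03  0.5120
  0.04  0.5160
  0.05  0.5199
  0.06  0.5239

$49.76

T = 1.25;  σ√T = 0.4472
d₁ = [ln(378/368) + (0.049 + 0.4²/2)·1.25] / 0.4472 = [0.0268 + 0.1613] / 0.4472 = 0.4205 ≈ 0.42
d₂ = d₁ − σ√T = 0.4205 − 0.4472 = -0.0267 ≈ -0.03
exp(−rT) = exp(−0.049·1.25) = 0.9406
P = 368·0.9406·N(0.03) − 378·N(-0.42) = 368·0.9406·0.5120 − 378·0.3372 = 177.2241 − 127.4616 = 49.7625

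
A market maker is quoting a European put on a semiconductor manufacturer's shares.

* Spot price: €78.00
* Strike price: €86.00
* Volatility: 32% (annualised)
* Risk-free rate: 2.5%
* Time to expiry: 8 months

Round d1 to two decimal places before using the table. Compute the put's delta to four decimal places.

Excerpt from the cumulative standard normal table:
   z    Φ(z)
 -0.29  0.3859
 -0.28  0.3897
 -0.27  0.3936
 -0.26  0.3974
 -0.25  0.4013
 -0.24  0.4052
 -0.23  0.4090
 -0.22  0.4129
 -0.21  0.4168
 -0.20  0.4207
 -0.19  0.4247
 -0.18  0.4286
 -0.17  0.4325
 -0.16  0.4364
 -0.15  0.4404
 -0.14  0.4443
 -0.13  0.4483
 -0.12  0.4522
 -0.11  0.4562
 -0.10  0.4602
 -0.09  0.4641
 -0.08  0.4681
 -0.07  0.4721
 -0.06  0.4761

-0.5714

T = 0.6667;  σ√T = 0.2613
ln(S/K) + (r + σ²/2)T = ln(78/86) + (0.025 + 0.32²/2)·0.6667 = -0.0976 + 0.0508 = -0.0468
d₁ = -0.0468 / 0.2613 = -0.1793 ≈ -0.18
N(d₁) = N(-0.18) = 0.4286
Δ_put = N(d₁) − 1 = 0.4286 − 1 = -0.5714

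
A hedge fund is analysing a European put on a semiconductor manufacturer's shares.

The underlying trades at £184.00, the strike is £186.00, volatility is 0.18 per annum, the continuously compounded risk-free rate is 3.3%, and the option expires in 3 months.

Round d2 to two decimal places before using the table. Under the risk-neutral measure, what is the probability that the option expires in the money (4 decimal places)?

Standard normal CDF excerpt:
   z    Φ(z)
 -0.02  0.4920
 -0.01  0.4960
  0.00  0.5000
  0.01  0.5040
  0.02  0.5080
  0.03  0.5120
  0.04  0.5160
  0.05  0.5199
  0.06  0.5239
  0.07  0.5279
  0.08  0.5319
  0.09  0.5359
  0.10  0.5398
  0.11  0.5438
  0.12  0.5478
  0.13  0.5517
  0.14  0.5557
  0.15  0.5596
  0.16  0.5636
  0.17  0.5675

σ√T = 0.18·√0.25 = 0.0900
d₁ = [ln(184/186) + (0.033 + 0.18²/2)·0.25] / 0.0900 = [-0.0108 + 0.0123] / 0.0900 = 0.0165 which rounds to 0.02
d₂ = d₁ − σ√T = 0.0165 − 0.0900 = -0.0735 which rounds to -0.07
Risk-neutral Pr[S_T < K] = N(−d₂) = N(0.07) = 0.5279

0.5279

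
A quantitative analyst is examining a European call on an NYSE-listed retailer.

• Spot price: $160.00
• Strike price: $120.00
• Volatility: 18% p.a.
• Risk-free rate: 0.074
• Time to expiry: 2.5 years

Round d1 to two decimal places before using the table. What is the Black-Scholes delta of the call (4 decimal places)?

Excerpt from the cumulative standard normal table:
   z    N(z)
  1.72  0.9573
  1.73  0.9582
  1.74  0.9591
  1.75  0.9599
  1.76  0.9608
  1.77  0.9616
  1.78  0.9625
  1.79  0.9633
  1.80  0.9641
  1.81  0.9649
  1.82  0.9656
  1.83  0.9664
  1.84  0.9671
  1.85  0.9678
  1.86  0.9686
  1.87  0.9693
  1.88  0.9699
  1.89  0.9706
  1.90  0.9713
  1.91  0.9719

0.9641

σ√T = 0.18 × 1.5811 = 0.2846
d₁ = [ln(160/120) + (0.074 + 0.18²/2)·2.5] / 0.2846 = [0.2877 + 0.2255] / 0.2846 = 1.8031 which rounds to 1.80
N(d₁) = N(1.80) = 0.9641
Δ_call = N(d₁) = 0.9641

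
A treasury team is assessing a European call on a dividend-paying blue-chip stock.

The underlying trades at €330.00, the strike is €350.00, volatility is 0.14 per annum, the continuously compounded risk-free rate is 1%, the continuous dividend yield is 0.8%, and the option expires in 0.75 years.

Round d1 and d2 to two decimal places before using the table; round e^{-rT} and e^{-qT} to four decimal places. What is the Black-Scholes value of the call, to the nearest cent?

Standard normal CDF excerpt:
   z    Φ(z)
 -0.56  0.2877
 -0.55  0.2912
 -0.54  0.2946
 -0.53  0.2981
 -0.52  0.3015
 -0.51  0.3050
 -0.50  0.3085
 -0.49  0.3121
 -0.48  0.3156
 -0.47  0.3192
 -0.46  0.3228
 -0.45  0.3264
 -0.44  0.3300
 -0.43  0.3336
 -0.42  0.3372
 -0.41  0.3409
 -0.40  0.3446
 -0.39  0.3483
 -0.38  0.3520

σ√T = 0.14 × 0.8660 = 0.1212
d₁ = [ln(330/350) + (0.01 − 0.008 + 0.14²/2)·0.75] / 0.1212 = [-0.0588 + 0.0089] / 0.1212 = -0.4123 ⇒ -0.41
d₂ = d₁ − σ√T = -0.4123 − 0.1212 = -0.5336 ⇒ -0.53
e^(−qT) = e^(−0.008·0.75) = 0.9940;  e^(−rT) = e^(−0.01·0.75) = 0.9925
N(d₁) = N(-0.41) = 0.3409;  N(d₂) = N(-0.53) = 0.2981
C = 330·0.9940·0.3409 − 350·0.9925·0.2981 = 111.8220 − 103.5525 = 8.2695

€8.27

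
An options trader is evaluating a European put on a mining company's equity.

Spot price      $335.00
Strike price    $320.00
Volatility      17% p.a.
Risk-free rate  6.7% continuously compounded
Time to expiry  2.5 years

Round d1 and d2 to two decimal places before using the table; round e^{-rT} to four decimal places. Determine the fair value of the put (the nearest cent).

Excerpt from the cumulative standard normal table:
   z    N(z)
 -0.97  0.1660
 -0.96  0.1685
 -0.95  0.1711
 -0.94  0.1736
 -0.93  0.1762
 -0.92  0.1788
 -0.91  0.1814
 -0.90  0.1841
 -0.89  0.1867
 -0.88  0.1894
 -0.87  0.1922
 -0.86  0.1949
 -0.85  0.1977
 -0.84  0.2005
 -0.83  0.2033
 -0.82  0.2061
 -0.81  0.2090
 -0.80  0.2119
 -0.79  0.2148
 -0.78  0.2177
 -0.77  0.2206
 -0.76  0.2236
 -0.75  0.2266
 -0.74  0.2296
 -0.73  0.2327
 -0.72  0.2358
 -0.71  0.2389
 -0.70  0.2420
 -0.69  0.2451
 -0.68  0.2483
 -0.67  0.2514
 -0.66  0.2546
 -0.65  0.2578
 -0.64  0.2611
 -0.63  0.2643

T = 2.5;  σ√T = 0.2688
d₁ = [ln(335/320) + (0.067 + ½·0.17²)·2.5] / (σ√T) = (0.0458 + 0.2036) / 0.2688 = 0.9280 ⇒ 0.93
d₂ = 0.9280 − 0.2688 = 0.6592 ⇒ 0.66
e^(−rT) = e^(−0.067·2.5) = 0.8458
N(−d₂) = N(-0.66) = 0.2546;  N(−d₁) = N(-0.93) = 0.1762
P = 320·0.8458·0.2546 − 335·0.1762 = 68.9090 − 59.0270 = 9.8820

$9.88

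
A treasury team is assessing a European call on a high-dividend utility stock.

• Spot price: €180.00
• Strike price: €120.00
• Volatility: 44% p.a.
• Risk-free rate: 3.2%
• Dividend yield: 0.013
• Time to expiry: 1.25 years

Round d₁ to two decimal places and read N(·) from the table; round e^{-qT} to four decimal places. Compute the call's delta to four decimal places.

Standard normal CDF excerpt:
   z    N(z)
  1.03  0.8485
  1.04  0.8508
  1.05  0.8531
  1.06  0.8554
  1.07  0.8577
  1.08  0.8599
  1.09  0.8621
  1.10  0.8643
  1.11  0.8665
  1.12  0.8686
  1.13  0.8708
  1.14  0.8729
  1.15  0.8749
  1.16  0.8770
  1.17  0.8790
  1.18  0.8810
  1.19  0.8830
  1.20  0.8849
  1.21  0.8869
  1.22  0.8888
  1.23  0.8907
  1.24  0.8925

σ√T = 0.44·√1.25 = 0.4919
d₁ = [ln(180/120) + (0.032 − 0.013 + ½·0.44²)·1.25] / (σ√T) = (0.4055 + 0.1447) / 0.4919 = 1.1185 ⇒ 1.12
N(d₁) = N(1.12) = 0.8686
Δ_call = exp(−qT)·N(d₁) = 0.9839·0.8686 = 0.8546

0.8546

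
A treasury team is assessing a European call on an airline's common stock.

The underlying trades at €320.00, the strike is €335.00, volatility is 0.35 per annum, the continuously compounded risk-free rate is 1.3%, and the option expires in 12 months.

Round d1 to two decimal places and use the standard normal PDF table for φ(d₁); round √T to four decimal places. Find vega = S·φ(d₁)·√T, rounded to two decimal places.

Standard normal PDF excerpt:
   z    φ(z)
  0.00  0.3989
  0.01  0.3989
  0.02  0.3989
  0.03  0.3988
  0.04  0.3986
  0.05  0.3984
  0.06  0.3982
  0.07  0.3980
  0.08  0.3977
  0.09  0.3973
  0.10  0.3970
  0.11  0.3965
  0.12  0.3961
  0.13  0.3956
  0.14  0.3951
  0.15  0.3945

127.26

σ√T = 0.35·√1 = 0.3500
ln(S/K) + (r + σ²/2)T = ln(320/335) + (0.013 + 0.35²/2)·1 = -0.0458 + 0.0742 = 0.0284
d₁ = 0.0284 / 0.3500 = 0.0813 → 0.08
√T = √1 = 1.0000
φ(d₁) = φ(0.08) = 0.3977
vega = S·φ(d₁)·√T = 320·0.3977·1.0000 = 127.2640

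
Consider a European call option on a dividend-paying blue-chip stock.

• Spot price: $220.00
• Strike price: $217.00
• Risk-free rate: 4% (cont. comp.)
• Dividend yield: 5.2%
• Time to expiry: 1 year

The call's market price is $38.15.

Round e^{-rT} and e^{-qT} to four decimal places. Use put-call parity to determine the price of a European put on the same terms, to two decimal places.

$37.80

exp(−qT) = exp(−0.052·1) = 0.9493;  exp(−rT) = exp(−0.04·1) = 0.9608
Put-call parity: C − P = S·e^(−qT) − K·e^(−rT) = 220·0.9493 − 217·0.9608 = 208.8460 − 208.4936 = 0.3524
P = C − (C − P) = 38.15 − (0.3524) = 37.7976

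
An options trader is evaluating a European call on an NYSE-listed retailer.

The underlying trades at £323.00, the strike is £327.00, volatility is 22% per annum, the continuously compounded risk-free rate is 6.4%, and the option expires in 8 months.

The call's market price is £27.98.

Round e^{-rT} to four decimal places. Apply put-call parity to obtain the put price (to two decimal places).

exp(−rT) = exp(−0.064·0.6667) = 0.9582
Put-call parity: C − P = S − K·e^(−rT) = 323 − 327·0.9582 = 323 − 313.3314 = 9.6686
P = C − (C − P) = 27.98 − (9.6686) = 18.3114

£18.31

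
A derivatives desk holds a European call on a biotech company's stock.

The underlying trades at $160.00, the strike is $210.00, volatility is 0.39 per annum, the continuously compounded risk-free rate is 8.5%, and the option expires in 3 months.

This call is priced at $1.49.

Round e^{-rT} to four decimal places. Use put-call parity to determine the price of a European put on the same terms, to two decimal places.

exp(−rT) = exp(−0.085·0.25) = 0.9790
Put-call parity: C − P = S − K·e^(−rT) = 160 − 210·0.9790 = 160 − 205.5900 = -45.5900
P = C − (C − P) = 1.49 − (-45.5900) = 47.0800

$47.08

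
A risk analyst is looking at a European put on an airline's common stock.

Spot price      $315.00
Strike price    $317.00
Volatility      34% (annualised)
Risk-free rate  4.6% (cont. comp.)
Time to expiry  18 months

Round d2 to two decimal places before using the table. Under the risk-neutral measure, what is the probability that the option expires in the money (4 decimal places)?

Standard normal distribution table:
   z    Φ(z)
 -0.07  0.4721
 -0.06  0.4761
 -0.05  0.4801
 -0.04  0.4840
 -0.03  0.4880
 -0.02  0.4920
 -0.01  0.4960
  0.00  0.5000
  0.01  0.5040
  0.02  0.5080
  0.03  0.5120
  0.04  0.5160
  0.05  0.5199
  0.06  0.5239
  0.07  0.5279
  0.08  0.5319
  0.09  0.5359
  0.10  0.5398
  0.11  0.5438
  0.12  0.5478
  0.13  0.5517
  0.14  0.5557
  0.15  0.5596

0.5239

T = 1.5;  σ√T = 0.4164
ln(S/K) + (r + σ²/2)T = ln(315/317) + (0.046 + 0.34²/2)·1.5 = -0.0063 + 0.1557 = 0.1494
d₁ = 0.1494 / 0.4164 = 0.3587 ≈ 0.36
d₂ = d₁ − σ√T = 0.3587 − 0.4164 = -0.0577 ≈ -0.06
Risk-neutral Pr[S_T < K] = N(−d₂) = N(0.06) = 0.5239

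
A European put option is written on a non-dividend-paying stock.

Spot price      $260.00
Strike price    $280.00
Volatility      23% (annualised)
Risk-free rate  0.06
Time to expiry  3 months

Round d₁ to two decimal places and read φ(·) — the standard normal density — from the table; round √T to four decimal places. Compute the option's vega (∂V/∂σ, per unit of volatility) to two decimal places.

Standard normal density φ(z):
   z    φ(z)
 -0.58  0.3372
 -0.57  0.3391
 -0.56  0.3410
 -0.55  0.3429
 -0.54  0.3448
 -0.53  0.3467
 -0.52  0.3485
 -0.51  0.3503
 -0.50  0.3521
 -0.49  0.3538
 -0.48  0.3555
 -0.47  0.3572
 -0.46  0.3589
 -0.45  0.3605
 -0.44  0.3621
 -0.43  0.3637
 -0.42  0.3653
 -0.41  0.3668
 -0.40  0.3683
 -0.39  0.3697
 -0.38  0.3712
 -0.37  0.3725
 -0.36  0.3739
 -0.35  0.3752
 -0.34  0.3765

46.66

σ√T = 0.23·√0.25 = 0.1150
d₁ = [ln(260/280) + (0.06 + 0.23²/2)·0.25] / 0.1150 = [-0.0741 + 0.0216] / 0.1150 = -0.4565 → -0.46
√T = √0.25 = 0.5000
φ(d₁) = φ(-0.46) = 0.3589
vega = S·φ(d₁)·√T = 260·0.3589·0.5000 = 46.6570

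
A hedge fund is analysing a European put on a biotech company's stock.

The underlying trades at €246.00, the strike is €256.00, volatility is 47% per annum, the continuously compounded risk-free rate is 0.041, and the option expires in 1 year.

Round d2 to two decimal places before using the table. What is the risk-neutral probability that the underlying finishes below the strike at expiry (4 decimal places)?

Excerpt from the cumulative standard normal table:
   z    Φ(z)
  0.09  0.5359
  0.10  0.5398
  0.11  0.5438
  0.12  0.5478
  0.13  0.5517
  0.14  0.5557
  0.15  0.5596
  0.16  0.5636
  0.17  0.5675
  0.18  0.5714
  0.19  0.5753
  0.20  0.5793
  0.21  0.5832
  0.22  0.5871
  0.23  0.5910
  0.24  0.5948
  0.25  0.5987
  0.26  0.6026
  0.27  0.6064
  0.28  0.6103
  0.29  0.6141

0.5910

T = 1;  σ√T = 0.4700
d₁ = [ln(246/256) + (0.041 + ½·0.47²)·1] / (σ√T) = (-0.0398 + 0.1515) / 0.4700 = 0.2375 ≈ 0.24
d₂ = 0.2375 − 0.4700 = -0.2325 ≈ -0.23
Risk-neutral Pr[S_T < K] = N(−d₂) = N(0.23) = 0.5910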